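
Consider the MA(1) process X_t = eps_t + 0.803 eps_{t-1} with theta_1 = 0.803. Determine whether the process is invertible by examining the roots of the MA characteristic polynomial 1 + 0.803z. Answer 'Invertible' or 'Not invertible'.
\text{Invertible}

The MA(q) characteristic polynomial is P(z) = 1 + 0.803z.
Invertibility requires all roots to lie outside the unit circle, i.e. |z| > 1 for every root.
This is linear in z: 1 + (0.803) z = 0  =>  z = -1/(0.803) = -1.24533,  |z| = 1.24533.
Moduli of all roots: 1.2453.
All moduli strictly greater than 1? Yes.
Verdict: Invertible.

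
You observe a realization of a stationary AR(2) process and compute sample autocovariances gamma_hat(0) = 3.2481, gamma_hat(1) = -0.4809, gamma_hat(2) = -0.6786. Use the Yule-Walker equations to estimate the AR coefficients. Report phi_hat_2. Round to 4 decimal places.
\hat\phi_{2} = -0.2360

The Yule-Walker equations for an AR(p) process read, in matrix form,
  Gamma_p phi = r_p,   with   (Gamma_p)_{ij} = gamma(|i - j|),
                       (r_p)_i = gamma(i),   i,j = 1..p.
Substitute the sample gammas (Toeplitz matrix and right-hand side of size 2):
  Gamma_p = [[3.2481, -0.4809], [-0.4809, 3.2481]]
  r_p     = [-0.4809, -0.6786]
Written out:
  3.2481 phi_1 - 0.4809 phi_2 = -0.4809
  -0.4809 phi_1 + 3.2481 phi_2 = -0.6786
Solve by Cramer's rule:
  det = gamma(0)^2 - gamma(1)^2 = (3.2481)^2 - (-0.4809)^2 = 10.55015361 - 0.23126481 = 10.3188888
  phi_hat_1 = [gamma(1) gamma(0) - gamma(1) gamma(2)] / det = [(-0.4809)(3.2481) - (-0.4809)(-0.6786)] / 10.3188888 = -1.88835003 / 10.3188888 = -0.183
  phi_hat_2 = [gamma(0) gamma(2) - gamma(1)^2] / det = [(3.2481)(-0.6786) - (-0.4809)^2] / 10.3188888 = -2.43542547 / 10.3188888 = -0.236
So phi_hat = [-0.1830, -0.2360].
Therefore phi_hat_2 = -0.2360.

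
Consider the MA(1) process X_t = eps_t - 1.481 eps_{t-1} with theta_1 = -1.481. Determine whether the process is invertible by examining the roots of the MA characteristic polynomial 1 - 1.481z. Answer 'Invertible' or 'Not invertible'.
\text{Not invertible}

The MA(q) characteristic polynomial is P(z) = 1 - 1.481z.
Invertibility requires all roots to lie outside the unit circle, i.e. |z| > 1 for every root.
This is linear in z: 1 + (-1.481) z = 0  =>  z = -1/(-1.481) = 0.675219,  |z| = 0.675219.
Moduli of all roots: 0.6752.
All moduli strictly greater than 1? No.
Verdict: Not invertible.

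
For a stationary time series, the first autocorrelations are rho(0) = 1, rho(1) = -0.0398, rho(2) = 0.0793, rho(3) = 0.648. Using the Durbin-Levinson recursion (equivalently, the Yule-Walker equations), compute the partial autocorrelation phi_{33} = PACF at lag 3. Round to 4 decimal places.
\phi_{33} = 0.6590

The PACF at lag k is phi_{kk}, the last component of the solution
to the Yule-Walker system G_k phi = r_k where
  (G_k)_{ij} = rho(|i - j|), (r_k)_i = rho(i), i,j = 1..k.
Equivalently, Durbin-Levinson gives phi_{kk} iteratively:
  phi_{11} = rho(1)
  phi_{kk} = [rho(k) - sum_{j=1..k-1} phi_{k-1,j} rho(k-j)]
            / [1 - sum_{j=1..k-1} phi_{k-1,j} rho(j)],
  phi_{k,j} = phi_{k-1,j} - phi_{kk} phi_{k-1,k-j},  j = 1..k-1.
Step k = 1:
  phi_11 = rho(1) = -0.0398.
Step k = 2:
  phi_22 = [rho(2) - phi_11 rho(1)] / [1 - phi_11 rho(1)] = [0.0793 - (-0.0398)(-0.0398)] / [1 - (-0.0398)(-0.0398)]
         = 0.07771596 / 0.99841596 = 0.077839.
  Update: phi_21 = phi_11 - phi_22 phi_11 = -0.0398 - (0.077839)(-0.0398) = -0.036702.
Step k = 3:
  phi_33 = [rho(3) - phi_21 rho(2) - phi_22 rho(1)] / [1 - phi_21 rho(1) - phi_22 rho(2)]
    numerator   = 0.648 - (-0.036702)(0.0793) - (0.077839)(-0.0398) = 0.65400847
    denominator = 1 - (-0.036702)(-0.0398) - (0.077839)(0.0793) = 0.99236661
  phi_33 = 0.65400847 / 0.99236661 = 0.659.
Therefore phi_{33} = 0.6590.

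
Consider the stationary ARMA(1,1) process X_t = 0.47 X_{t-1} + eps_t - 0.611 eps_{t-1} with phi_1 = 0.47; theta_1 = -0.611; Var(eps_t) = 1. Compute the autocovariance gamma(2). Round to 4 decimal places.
\gamma(2) = -0.0606

Multiply the model equation by X_{t-k} and take expectations. With theta_0 = psi_0 = 1 and psi_j the MA(infinity) weights, this gives
  gamma(k) - sum_i phi_i gamma(k-i) = c_k,
  c_k = sigma^2 * sum_{j=k..q} theta_j psi_{j-k}   (c_k = 0 for k > q),
using gamma(-m) = gamma(m).
psi-weights needed (psi_j = theta_j + sum_i phi_i psi_{j-i}):
  psi_1 = theta_1 + phi_1 = -0.611 + (0.47) = -0.141
Right-hand sides:
  c_0 = sigma^2 (1 + theta_1 psi_1) = 1 * (1 + (-0.611)(-0.141)) = 1 * 1.086151 = 1.086151
  c_1 = sigma^2 theta_1 = 1 * (-0.611) = -0.611
  c_2 = 0
Equations for k = 0 and k = 1 (AR order 1):
  gamma(0) = phi_1 gamma(1) + c_0
  gamma(1) = phi_1 gamma(0) + c_1
Substituting the second into the first: gamma(0) (1 - phi_1^2) = c_0 + phi_1 c_1, so
  gamma(0) = (c_0 + phi_1 c_1) / (1 - phi_1^2) = (1.086151 + (0.47)(-0.611)) / (1 - (0.47)^2) = 0.798981 / 0.7791 = 1.025518.
  gamma(1) = phi_1 gamma(0) + c_1 = (0.47)(1.025518) + (-0.611) = -0.129007.
For k = 2 (> q): gamma(2) = phi_1 gamma(1) = (0.47)(-0.129007) = -0.060633.
Therefore gamma(2) = -0.0606 (to 4 decimal places).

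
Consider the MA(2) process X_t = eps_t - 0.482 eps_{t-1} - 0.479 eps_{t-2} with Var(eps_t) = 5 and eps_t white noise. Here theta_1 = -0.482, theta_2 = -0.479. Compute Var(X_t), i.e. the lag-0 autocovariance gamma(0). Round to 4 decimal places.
\gamma(0) = 7.3088

For an MA(q) process X_t = eps_t + sum_i theta_i eps_{t-i} with
Var(eps_t) = sigma^2, the variance is
  gamma(0) = sigma^2 * (1 + sum_i theta_i^2).
  sum_i theta_i^2 = (-0.482)^2 + (-0.479)^2 = 0.232324 + 0.229441 = 0.461765.
  gamma(0) = 5 * (1 + 0.461765) = 5 * 1.461765 = 7.308825, which rounds to 7.3088.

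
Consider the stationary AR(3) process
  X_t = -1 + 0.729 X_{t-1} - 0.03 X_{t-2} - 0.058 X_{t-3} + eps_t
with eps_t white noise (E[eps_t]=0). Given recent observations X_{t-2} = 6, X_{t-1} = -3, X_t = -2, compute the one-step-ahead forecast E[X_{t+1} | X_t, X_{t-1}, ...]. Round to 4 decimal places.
E[X_{t+1} \mid \mathcal F_t] = -2.7160

For an AR(p) model X_t = c + sum_i phi_i X_{t-i} + eps_t, the
one-step-ahead conditional mean is
  E[X_{t+1} | X_t, ...] = c + sum_i phi_i X_{t+1-i}.
Substitute known values:
  E[X_{t+1} | ...] = -1 + (0.729) * (-2) + (-0.03) * (-3) + (-0.058) * (6)
                   = -2.7160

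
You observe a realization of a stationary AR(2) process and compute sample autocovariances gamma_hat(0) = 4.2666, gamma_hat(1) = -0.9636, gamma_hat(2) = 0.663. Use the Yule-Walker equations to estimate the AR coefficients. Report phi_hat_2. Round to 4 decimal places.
\hat\phi_{2} = 0.1100

The Yule-Walker equations for an AR(p) process read, in matrix form,
  Gamma_p phi = r_p,   with   (Gamma_p)_{ij} = gamma(|i - j|),
                       (r_p)_i = gamma(i),   i,j = 1..p.
Substitute the sample gammas (Toeplitz matrix and right-hand side of size 2):
  Gamma_p = [[4.2666, -0.9636], [-0.9636, 4.2666]]
  r_p     = [-0.9636, 0.663]
Written out:
  4.2666 phi_1 - 0.9636 phi_2 = -0.9636
  -0.9636 phi_1 + 4.2666 phi_2 = 0.663
Solve by Cramer's rule:
  det = gamma(0)^2 - gamma(1)^2 = (4.2666)^2 - (-0.9636)^2 = 18.20387556 - 0.92852496 = 17.2753506
  phi_hat_1 = [gamma(1) gamma(0) - gamma(1) gamma(2)] / det = [(-0.9636)(4.2666) - (-0.9636)(0.663)] / 17.2753506 = -3.47242896 / 17.2753506 = -0.201
  phi_hat_2 = [gamma(0) gamma(2) - gamma(1)^2] / det = [(4.2666)(0.663) - (-0.9636)^2] / 17.2753506 = 1.90023084 / 17.2753506 = 0.11
So phi_hat = [-0.2010, 0.1100].
Therefore phi_hat_2 = 0.1100.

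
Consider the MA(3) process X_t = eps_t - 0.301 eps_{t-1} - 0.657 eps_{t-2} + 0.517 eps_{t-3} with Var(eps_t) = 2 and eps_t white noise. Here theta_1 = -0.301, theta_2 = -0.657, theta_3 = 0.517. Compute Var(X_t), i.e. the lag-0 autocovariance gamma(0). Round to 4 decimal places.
\gamma(0) = 3.5791

For an MA(q) process X_t = eps_t + sum_i theta_i eps_{t-i} with
Var(eps_t) = sigma^2, the variance is
  gamma(0) = sigma^2 * (1 + sum_i theta_i^2).
  sum_i theta_i^2 = (-0.301)^2 + (-0.657)^2 + (0.517)^2 = 0.090601 + 0.431649 + 0.267289 = 0.789539.
  gamma(0) = 2 * (1 + 0.789539) = 2 * 1.789539 = 3.579078, which rounds to 3.5791.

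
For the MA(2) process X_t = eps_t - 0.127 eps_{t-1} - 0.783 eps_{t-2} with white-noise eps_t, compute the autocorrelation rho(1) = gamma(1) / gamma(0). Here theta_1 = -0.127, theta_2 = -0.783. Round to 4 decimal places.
\rho(1) = -0.0169

For an MA(q) process with theta_0 = 1, the autocovariance is
  gamma(k) = sigma^2 * sum_{i=0..q-k} theta_i * theta_{i+k},
and rho(k) = gamma(k) / gamma(0). Sigma^2 cancels.
  numerator   = (1)*(-0.127) + (-0.127)*(-0.783) = -0.027559.
  denominator = (1)^2 + (-0.127)^2 + (-0.783)^2 = 1.629218.
  rho(1) = -0.027559 / 1.629218 = -0.0169.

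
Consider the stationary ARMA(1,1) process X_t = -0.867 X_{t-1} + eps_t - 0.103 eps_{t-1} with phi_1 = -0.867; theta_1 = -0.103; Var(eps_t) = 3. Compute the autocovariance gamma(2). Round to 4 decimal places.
\gamma(2) = 11.0679

Multiply the model equation by X_{t-k} and take expectations. With theta_0 = psi_0 = 1 and psi_j the MA(infinity) weights, this gives
  gamma(k) - sum_i phi_i gamma(k-i) = c_k,
  c_k = sigma^2 * sum_{j=k..q} theta_j psi_{j-k}   (c_k = 0 for k > q),
using gamma(-m) = gamma(m).
psi-weights needed (psi_j = theta_j + sum_i phi_i psi_{j-i}):
  psi_1 = theta_1 + phi_1 = -0.103 + (-0.867) = -0.97
Right-hand sides:
  c_0 = sigma^2 (1 + theta_1 psi_1) = 3 * (1 + (-0.103)(-0.97)) = 3 * 1.09991 = 3.29973
  c_1 = sigma^2 theta_1 = 3 * (-0.103) = -0.309
  c_2 = 0
Equations for k = 0 and k = 1 (AR order 1):
  gamma(0) = phi_1 gamma(1) + c_0
  gamma(1) = phi_1 gamma(0) + c_1
Substituting the second into the first: gamma(0) (1 - phi_1^2) = c_0 + phi_1 c_1, so
  gamma(0) = (c_0 + phi_1 c_1) / (1 - phi_1^2) = (3.29973 + (-0.867)(-0.309)) / (1 - (-0.867)^2) = 3.567633 / 0.248311 = 14.3676.
  gamma(1) = phi_1 gamma(0) + c_1 = (-0.867)(14.3676) + (-0.309) = -12.765709.
For k = 2 (> q): gamma(2) = phi_1 gamma(1) = (-0.867)(-12.765709) = 11.06787.
Therefore gamma(2) = 11.0679 (to 4 decimal places).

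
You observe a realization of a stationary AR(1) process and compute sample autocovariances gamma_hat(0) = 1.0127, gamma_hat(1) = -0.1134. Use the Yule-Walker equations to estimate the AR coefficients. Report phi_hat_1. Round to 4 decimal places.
\hat\phi_{1} = -0.1120

The Yule-Walker equations for an AR(p) process read, in matrix form,
  Gamma_p phi = r_p,   with   (Gamma_p)_{ij} = gamma(|i - j|),
                       (r_p)_i = gamma(i),   i,j = 1..p.
Substitute the sample gammas (Toeplitz matrix and right-hand side of size 1):
  Gamma_p = [[1.0127]]
  r_p     = [-0.1134]
With p = 1 this is the single equation gamma(0) phi_1 = gamma(1):
  phi_hat_1 = gamma(1) / gamma(0) = -0.1134 / 1.0127 = -0.1120.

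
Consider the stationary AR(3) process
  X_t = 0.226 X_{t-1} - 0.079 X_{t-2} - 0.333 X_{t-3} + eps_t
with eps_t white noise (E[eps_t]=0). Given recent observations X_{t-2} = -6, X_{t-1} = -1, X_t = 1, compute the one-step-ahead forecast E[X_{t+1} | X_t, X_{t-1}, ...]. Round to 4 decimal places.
E[X_{t+1} \mid \mathcal F_t] = 2.3030

For an AR(p) model X_t = c + sum_i phi_i X_{t-i} + eps_t, the
one-step-ahead conditional mean is
  E[X_{t+1} | X_t, ...] = c + sum_i phi_i X_{t+1-i}.
Substitute known values:
  E[X_{t+1} | ...] = (0.226) * (1) + (-0.079) * (-1) + (-0.333) * (-6)
                   = 2.3030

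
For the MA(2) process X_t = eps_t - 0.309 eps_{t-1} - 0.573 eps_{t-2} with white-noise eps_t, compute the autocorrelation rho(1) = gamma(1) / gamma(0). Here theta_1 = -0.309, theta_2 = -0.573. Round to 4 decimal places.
\rho(1) = -0.0927

For an MA(q) process with theta_0 = 1, the autocovariance is
  gamma(k) = sigma^2 * sum_{i=0..q-k} theta_i * theta_{i+k},
and rho(k) = gamma(k) / gamma(0). Sigma^2 cancels.
  numerator   = (1)*(-0.309) + (-0.309)*(-0.573) = -0.131943.
  denominator = (1)^2 + (-0.309)^2 + (-0.573)^2 = 1.42381.
  rho(1) = -0.131943 / 1.42381 = -0.0927.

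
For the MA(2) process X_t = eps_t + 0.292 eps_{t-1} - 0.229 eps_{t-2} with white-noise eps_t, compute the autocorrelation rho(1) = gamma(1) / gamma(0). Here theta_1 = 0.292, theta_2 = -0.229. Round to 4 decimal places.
\rho(1) = 0.1979

For an MA(q) process with theta_0 = 1, the autocovariance is
  gamma(k) = sigma^2 * sum_{i=0..q-k} theta_i * theta_{i+k},
and rho(k) = gamma(k) / gamma(0). Sigma^2 cancels.
  numerator   = (1)*(0.292) + (0.292)*(-0.229) = 0.225132.
  denominator = (1)^2 + (0.292)^2 + (-0.229)^2 = 1.137705.
  rho(1) = 0.225132 / 1.137705 = 0.1979.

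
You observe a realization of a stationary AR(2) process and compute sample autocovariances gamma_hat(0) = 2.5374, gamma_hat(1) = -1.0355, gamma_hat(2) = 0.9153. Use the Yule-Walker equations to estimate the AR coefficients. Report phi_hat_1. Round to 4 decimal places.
\hat\phi_{1} = -0.3130

The Yule-Walker equations for an AR(p) process read, in matrix form,
  Gamma_p phi = r_p,   with   (Gamma_p)_{ij} = gamma(|i - j|),
                       (r_p)_i = gamma(i),   i,j = 1..p.
Substitute the sample gammas (Toeplitz matrix and right-hand side of size 2):
  Gamma_p = [[2.5374, -1.0355], [-1.0355, 2.5374]]
  r_p     = [-1.0355, 0.9153]
Written out:
  2.5374 phi_1 - 1.0355 phi_2 = -1.0355
  -1.0355 phi_1 + 2.5374 phi_2 = 0.9153
Solve by Cramer's rule:
  det = gamma(0)^2 - gamma(1)^2 = (2.5374)^2 - (-1.0355)^2 = 6.43839876 - 1.07226025 = 5.36613851
  phi_hat_1 = [gamma(1) gamma(0) - gamma(1) gamma(2)] / det = [(-1.0355)(2.5374) - (-1.0355)(0.9153)] / 5.36613851 = -1.67968455 / 5.36613851 = -0.313
  phi_hat_2 = [gamma(0) gamma(2) - gamma(1)^2] / det = [(2.5374)(0.9153) - (-1.0355)^2] / 5.36613851 = 1.25022197 / 5.36613851 = 0.233
So phi_hat = [-0.3130, 0.2330].
Therefore phi_hat_1 = -0.3130.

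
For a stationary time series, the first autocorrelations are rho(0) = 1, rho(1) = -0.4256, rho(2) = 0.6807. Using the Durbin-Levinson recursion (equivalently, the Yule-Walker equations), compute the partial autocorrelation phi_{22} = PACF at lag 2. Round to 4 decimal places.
\phi_{22} = 0.6101

The PACF at lag k is phi_{kk}, the last component of the solution
to the Yule-Walker system G_k phi = r_k where
  (G_k)_{ij} = rho(|i - j|), (r_k)_i = rho(i), i,j = 1..k.
Equivalently, Durbin-Levinson gives phi_{kk} iteratively:
  phi_{11} = rho(1)
  phi_{kk} = [rho(k) - sum_{j=1..k-1} phi_{k-1,j} rho(k-j)]
            / [1 - sum_{j=1..k-1} phi_{k-1,j} rho(j)],
  phi_{k,j} = phi_{k-1,j} - phi_{kk} phi_{k-1,k-j},  j = 1..k-1.
Step k = 1:
  phi_11 = rho(1) = -0.4256.
Step k = 2:
  phi_22 = [rho(2) - phi_11 rho(1)] / [1 - phi_11 rho(1)] = [0.6807 - (-0.4256)(-0.4256)] / [1 - (-0.4256)(-0.4256)]
         = 0.49956464 / 0.81886464 = 0.6101.
Therefore phi_{22} = 0.6101.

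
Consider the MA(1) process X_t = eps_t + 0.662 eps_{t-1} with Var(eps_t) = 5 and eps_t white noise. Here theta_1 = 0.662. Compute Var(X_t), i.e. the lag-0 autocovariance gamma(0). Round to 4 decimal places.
\gamma(0) = 7.1912

For an MA(q) process X_t = eps_t + sum_i theta_i eps_{t-i} with
Var(eps_t) = sigma^2, the variance is
  gamma(0) = sigma^2 * (1 + sum_i theta_i^2).
  sum_i theta_i^2 = (0.662)^2 = 0.438244.
  gamma(0) = 5 * (1 + 0.438244) = 5 * 1.438244 = 7.19122, which rounds to 7.1912.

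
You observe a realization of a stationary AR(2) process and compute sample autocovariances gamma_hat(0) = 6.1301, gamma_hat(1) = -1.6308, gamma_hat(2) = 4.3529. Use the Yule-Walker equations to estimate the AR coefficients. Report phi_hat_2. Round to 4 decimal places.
\hat\phi_{2} = 0.6880

The Yule-Walker equations for an AR(p) process read, in matrix form,
  Gamma_p phi = r_p,   with   (Gamma_p)_{ij} = gamma(|i - j|),
                       (r_p)_i = gamma(i),   i,j = 1..p.
Substitute the sample gammas (Toeplitz matrix and right-hand side of size 2):
  Gamma_p = [[6.1301, -1.6308], [-1.6308, 6.1301]]
  r_p     = [-1.6308, 4.3529]
Written out:
  6.1301 phi_1 - 1.6308 phi_2 = -1.6308
  -1.6308 phi_1 + 6.1301 phi_2 = 4.3529
Solve by Cramer's rule:
  det = gamma(0)^2 - gamma(1)^2 = (6.1301)^2 - (-1.6308)^2 = 37.57812601 - 2.65950864 = 34.91861737
  phi_hat_1 = [gamma(1) gamma(0) - gamma(1) gamma(2)] / det = [(-1.6308)(6.1301) - (-1.6308)(4.3529)] / 34.91861737 = -2.89825776 / 34.91861737 = -0.083
  phi_hat_2 = [gamma(0) gamma(2) - gamma(1)^2] / det = [(6.1301)(4.3529) - (-1.6308)^2] / 34.91861737 = 24.02420365 / 34.91861737 = 0.688
So phi_hat = [-0.0830, 0.6880].
Therefore phi_hat_2 = 0.6880.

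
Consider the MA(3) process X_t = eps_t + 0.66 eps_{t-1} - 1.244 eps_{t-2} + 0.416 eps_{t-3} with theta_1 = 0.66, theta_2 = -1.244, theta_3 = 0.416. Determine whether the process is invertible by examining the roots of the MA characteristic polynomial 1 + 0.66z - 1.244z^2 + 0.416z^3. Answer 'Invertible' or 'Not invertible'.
\text{Not invertible}

The MA(q) characteristic polynomial is P(z) = 1 + 0.66z - 1.244z^2 + 0.416z^3.
Invertibility requires all roots to lie outside the unit circle, i.e. |z| > 1 for every root.
Degree 3: look for a simple real root z0 first, then factor out (1 - z/z0) and solve the remaining quadratic.
Testing z0 = -0.625: P(-0.625) = 1 + (0.66)(-0.625) + (-1.244)(-0.625)^2 + (0.416)(-0.625)^3
  = 1 + (-0.4125) + (-0.485938) + (-0.101562) = 0.  So z_0 = -0.625 is a root, |z_0| = 0.625.
Divide out the factor (1 + 1.6 z) = (1 - z/z0) (since 1/z0 = -1.6):
  P(z) = (1 + 1.6 z)(1 + (-0.94) z + (0.26) z^2)
  [check: z-coef -0.94 - (-1.6) = 0.66; z^2-coef 0.26 - (-1.6)(-0.94) = -1.244; z^3-coef -(-1.6)(0.26) = 0.416.]
Remaining roots from the quadratic factor 1 + (-0.94) z + (0.26) z^2:
  Set 1 + (-0.94) z + (0.26) z^2 = 0, i.e. a z^2 + b z + c = 0 with a = 0.26, b = -0.94, c = 1.
  Discriminant D = b^2 - 4ac = (-0.94)^2 - 4*(0.26)*1 = 0.8836 - (1.04) = -0.1564.
  D < 0, so the roots are the complex-conjugate pair z = (-b +/- i sqrt(-D)) / (2a) = 1.8077 +/- 0.7605i.
  For a conjugate pair |z|^2 = z * conj(z) = (product of roots) = c/a = 1/(0.26) = 3.846154, so |z| = sqrt(3.846154) = 1.9612 for both roots.
Moduli of all roots: 0.6250, 1.9612, 1.9612.
All moduli strictly greater than 1? No.
Verdict: Not invertible.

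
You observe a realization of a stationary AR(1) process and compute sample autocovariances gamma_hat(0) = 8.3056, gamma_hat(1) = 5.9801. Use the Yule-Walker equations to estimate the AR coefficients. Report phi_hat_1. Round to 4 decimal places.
\hat\phi_{1} = 0.7200

The Yule-Walker equations for an AR(p) process read, in matrix form,
  Gamma_p phi = r_p,   with   (Gamma_p)_{ij} = gamma(|i - j|),
                       (r_p)_i = gamma(i),   i,j = 1..p.
Substitute the sample gammas (Toeplitz matrix and right-hand side of size 1):
  Gamma_p = [[8.3056]]
  r_p     = [5.9801]
With p = 1 this is the single equation gamma(0) phi_1 = gamma(1):
  phi_hat_1 = gamma(1) / gamma(0) = 5.9801 / 8.3056 = 0.7200.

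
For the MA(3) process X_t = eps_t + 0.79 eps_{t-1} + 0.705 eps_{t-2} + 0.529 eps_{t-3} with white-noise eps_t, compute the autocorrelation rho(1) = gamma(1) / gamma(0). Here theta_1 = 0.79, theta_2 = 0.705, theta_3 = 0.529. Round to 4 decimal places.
\rho(1) = 0.7163

For an MA(q) process with theta_0 = 1, the autocovariance is
  gamma(k) = sigma^2 * sum_{i=0..q-k} theta_i * theta_{i+k},
and rho(k) = gamma(k) / gamma(0). Sigma^2 cancels.
  numerator   = (1)*(0.79) + (0.79)*(0.705) + (0.705)*(0.529) = 1.719895.
  denominator = (1)^2 + (0.79)^2 + (0.705)^2 + (0.529)^2 = 2.400966.
  rho(1) = 1.719895 / 2.400966 = 0.7163.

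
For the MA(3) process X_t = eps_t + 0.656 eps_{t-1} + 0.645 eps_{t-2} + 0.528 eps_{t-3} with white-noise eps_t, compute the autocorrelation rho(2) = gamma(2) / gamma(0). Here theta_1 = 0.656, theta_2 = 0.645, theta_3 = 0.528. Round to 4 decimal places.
\rho(2) = 0.4665

For an MA(q) process with theta_0 = 1, the autocovariance is
  gamma(k) = sigma^2 * sum_{i=0..q-k} theta_i * theta_{i+k},
and rho(k) = gamma(k) / gamma(0). Sigma^2 cancels.
  numerator   = (1)*(0.645) + (0.656)*(0.528) = 0.991368.
  denominator = (1)^2 + (0.656)^2 + (0.645)^2 + (0.528)^2 = 2.125145.
  rho(2) = 0.991368 / 2.125145 = 0.4665.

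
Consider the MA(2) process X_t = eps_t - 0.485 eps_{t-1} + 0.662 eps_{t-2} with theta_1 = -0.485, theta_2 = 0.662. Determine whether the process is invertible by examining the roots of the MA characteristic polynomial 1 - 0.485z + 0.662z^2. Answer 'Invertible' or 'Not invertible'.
\text{Invertible}

The MA(q) characteristic polynomial is P(z) = 1 - 0.485z + 0.662z^2.
Invertibility requires all roots to lie outside the unit circle, i.e. |z| > 1 for every root.
Set 1 + (-0.485) z + (0.662) z^2 = 0, i.e. a z^2 + b z + c = 0 with a = 0.662, b = -0.485, c = 1.
Discriminant D = b^2 - 4ac = (-0.485)^2 - 4*(0.662)*1 = 0.235225 - (2.648) = -2.412775.
D < 0, so the roots are the complex-conjugate pair z = (-b +/- i sqrt(-D)) / (2a) = 0.3663 +/- 1.1732i.
For a conjugate pair |z|^2 = z * conj(z) = (product of roots) = c/a = 1/(0.662) = 1.510574, so |z| = sqrt(1.510574) = 1.2291 for both roots.
Moduli of all roots: 1.2291, 1.2291.
All moduli strictly greater than 1? Yes.
Verdict: Invertible.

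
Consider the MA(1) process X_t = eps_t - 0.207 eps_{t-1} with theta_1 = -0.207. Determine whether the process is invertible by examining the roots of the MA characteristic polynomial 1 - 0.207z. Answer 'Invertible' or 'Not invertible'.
\text{Invertible}

The MA(q) characteristic polynomial is P(z) = 1 - 0.207z.
Invertibility requires all roots to lie outside the unit circle, i.e. |z| > 1 for every root.
This is linear in z: 1 + (-0.207) z = 0  =>  z = -1/(-0.207) = 4.830918,  |z| = 4.830918.
Moduli of all roots: 4.8309.
All moduli strictly greater than 1? Yes.
Verdict: Invertible.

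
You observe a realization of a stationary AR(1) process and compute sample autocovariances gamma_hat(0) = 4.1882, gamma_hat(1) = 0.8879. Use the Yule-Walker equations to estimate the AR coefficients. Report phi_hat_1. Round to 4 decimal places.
\hat\phi_{1} = 0.2120

The Yule-Walker equations for an AR(p) process read, in matrix form,
  Gamma_p phi = r_p,   with   (Gamma_p)_{ij} = gamma(|i - j|),
                       (r_p)_i = gamma(i),   i,j = 1..p.
Substitute the sample gammas (Toeplitz matrix and right-hand side of size 1):
  Gamma_p = [[4.1882]]
  r_p     = [0.8879]
With p = 1 this is the single equation gamma(0) phi_1 = gamma(1):
  phi_hat_1 = gamma(1) / gamma(0) = 0.8879 / 4.1882 = 0.2120.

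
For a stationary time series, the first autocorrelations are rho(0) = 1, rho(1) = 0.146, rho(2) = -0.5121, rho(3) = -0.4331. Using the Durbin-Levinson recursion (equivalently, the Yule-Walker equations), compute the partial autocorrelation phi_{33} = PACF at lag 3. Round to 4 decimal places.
\phi_{33} = -0.3460

The PACF at lag k is phi_{kk}, the last component of the solution
to the Yule-Walker system G_k phi = r_k where
  (G_k)_{ij} = rho(|i - j|), (r_k)_i = rho(i), i,j = 1..k.
Equivalently, Durbin-Levinson gives phi_{kk} iteratively:
  phi_{11} = rho(1)
  phi_{kk} = [rho(k) - sum_{j=1..k-1} phi_{k-1,j} rho(k-j)]
            / [1 - sum_{j=1..k-1} phi_{k-1,j} rho(j)],
  phi_{k,j} = phi_{k-1,j} - phi_{kk} phi_{k-1,k-j},  j = 1..k-1.
Step k = 1:
  phi_11 = rho(1) = 0.146.
Step k = 2:
  phi_22 = [rho(2) - phi_11 rho(1)] / [1 - phi_11 rho(1)] = [-0.5121 - (0.146)(0.146)] / [1 - (0.146)(0.146)]
         = -0.533416 / 0.978684 = -0.545034.
  Update: phi_21 = phi_11 - phi_22 phi_11 = 0.146 - (-0.545034)(0.146) = 0.225575.
Step k = 3:
  phi_33 = [rho(3) - phi_21 rho(2) - phi_22 rho(1)] / [1 - phi_21 rho(1) - phi_22 rho(2)]
    numerator   = -0.4331 - (0.225575)(-0.5121) - (-0.545034)(0.146) = -0.23800811
    denominator = 1 - (0.225575)(0.146) - (-0.545034)(-0.5121) = 0.68795417
  phi_33 = -0.23800811 / 0.68795417 = -0.346.
Therefore phi_{33} = -0.3460.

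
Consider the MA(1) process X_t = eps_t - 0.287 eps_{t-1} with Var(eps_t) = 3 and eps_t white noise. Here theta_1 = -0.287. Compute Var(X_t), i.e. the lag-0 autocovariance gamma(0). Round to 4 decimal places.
\gamma(0) = 3.2471

For an MA(q) process X_t = eps_t + sum_i theta_i eps_{t-i} with
Var(eps_t) = sigma^2, the variance is
  gamma(0) = sigma^2 * (1 + sum_i theta_i^2).
  sum_i theta_i^2 = (-0.287)^2 = 0.082369.
  gamma(0) = 3 * (1 + 0.082369) = 3 * 1.082369 = 3.247107, which rounds to 3.2471.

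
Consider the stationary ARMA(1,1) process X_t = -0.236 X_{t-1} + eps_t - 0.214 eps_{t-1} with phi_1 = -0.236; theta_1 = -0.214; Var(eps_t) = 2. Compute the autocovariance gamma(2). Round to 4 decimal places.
\gamma(2) = 0.2363

Multiply the model equation by X_{t-k} and take expectations. With theta_0 = psi_0 = 1 and psi_j the MA(infinity) weights, this gives
  gamma(k) - sum_i phi_i gamma(k-i) = c_k,
  c_k = sigma^2 * sum_{j=k..q} theta_j psi_{j-k}   (c_k = 0 for k > q),
using gamma(-m) = gamma(m).
psi-weights needed (psi_j = theta_j + sum_i phi_i psi_{j-i}):
  psi_1 = theta_1 + phi_1 = -0.214 + (-0.236) = -0.45
Right-hand sides:
  c_0 = sigma^2 (1 + theta_1 psi_1) = 2 * (1 + (-0.214)(-0.45)) = 2 * 1.0963 = 2.1926
  c_1 = sigma^2 theta_1 = 2 * (-0.214) = -0.428
  c_2 = 0
Equations for k = 0 and k = 1 (AR order 1):
  gamma(0) = phi_1 gamma(1) + c_0
  gamma(1) = phi_1 gamma(0) + c_1
Substituting the second into the first: gamma(0) (1 - phi_1^2) = c_0 + phi_1 c_1, so
  gamma(0) = (c_0 + phi_1 c_1) / (1 - phi_1^2) = (2.1926 + (-0.236)(-0.428)) / (1 - (-0.236)^2) = 2.293608 / 0.944304 = 2.428887.
  gamma(1) = phi_1 gamma(0) + c_1 = (-0.236)(2.428887) + (-0.428) = -1.001217.
For k = 2 (> q): gamma(2) = phi_1 gamma(1) = (-0.236)(-1.001217) = 0.236287.
Therefore gamma(2) = 0.2363 (to 4 decimal places).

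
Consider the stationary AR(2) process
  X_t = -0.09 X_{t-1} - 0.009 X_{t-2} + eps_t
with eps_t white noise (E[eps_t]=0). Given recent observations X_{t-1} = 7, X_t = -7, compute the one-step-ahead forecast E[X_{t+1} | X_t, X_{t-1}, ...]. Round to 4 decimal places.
E[X_{t+1} \mid \mathcal F_t] = 0.5670

For an AR(p) model X_t = c + sum_i phi_i X_{t-i} + eps_t, the
one-step-ahead conditional mean is
  E[X_{t+1} | X_t, ...] = c + sum_i phi_i X_{t+1-i}.
Substitute known values:
  E[X_{t+1} | ...] = (-0.09) * (-7) + (-0.009) * (7)
                   = 0.5670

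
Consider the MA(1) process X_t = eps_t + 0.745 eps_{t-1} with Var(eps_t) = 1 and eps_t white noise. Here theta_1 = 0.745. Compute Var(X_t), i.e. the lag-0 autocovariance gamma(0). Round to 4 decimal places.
\gamma(0) = 1.5550

For an MA(q) process X_t = eps_t + sum_i theta_i eps_{t-i} with
Var(eps_t) = sigma^2, the variance is
  gamma(0) = sigma^2 * (1 + sum_i theta_i^2).
  sum_i theta_i^2 = (0.745)^2 = 0.555025.
  gamma(0) = 1 * (1 + 0.555025) = 1 * 1.555025 = 1.555025, which rounds to 1.5550.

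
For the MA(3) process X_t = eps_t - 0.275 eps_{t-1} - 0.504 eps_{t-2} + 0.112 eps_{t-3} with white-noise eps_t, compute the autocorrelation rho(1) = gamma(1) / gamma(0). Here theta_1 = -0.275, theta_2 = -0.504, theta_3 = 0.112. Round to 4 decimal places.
\rho(1) = -0.1437

For an MA(q) process with theta_0 = 1, the autocovariance is
  gamma(k) = sigma^2 * sum_{i=0..q-k} theta_i * theta_{i+k},
and rho(k) = gamma(k) / gamma(0). Sigma^2 cancels.
  numerator   = (1)*(-0.275) + (-0.275)*(-0.504) + (-0.504)*(0.112) = -0.192848.
  denominator = (1)^2 + (-0.275)^2 + (-0.504)^2 + (0.112)^2 = 1.342185.
  rho(1) = -0.192848 / 1.342185 = -0.1437.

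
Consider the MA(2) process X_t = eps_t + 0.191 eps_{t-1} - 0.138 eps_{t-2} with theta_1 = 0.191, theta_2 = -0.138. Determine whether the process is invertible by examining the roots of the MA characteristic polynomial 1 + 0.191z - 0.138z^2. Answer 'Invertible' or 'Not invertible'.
\text{Invertible}

The MA(q) characteristic polynomial is P(z) = 1 + 0.191z - 0.138z^2.
Invertibility requires all roots to lie outside the unit circle, i.e. |z| > 1 for every root.
Set 1 + (0.191) z + (-0.138) z^2 = 0, i.e. a z^2 + b z + c = 0 with a = -0.138, b = 0.191, c = 1.
Discriminant D = b^2 - 4ac = (0.191)^2 - 4*(-0.138)*1 = 0.036481 - (-0.552) = 0.588481.
D >= 0, so the roots are real: z = (-b +/- sqrt(D)) / (2a) = (-0.191 +/- 0.767125) / (-0.276).
  z_1 = (-0.191 + 0.767125) / (-0.276) = -2.0874,   |z_1| = 2.0874.
  z_2 = (-0.191 - 0.767125) / (-0.276) = 3.4715,   |z_2| = 3.4715.
Moduli of all roots: 2.0874, 3.4715.
All moduli strictly greater than 1? Yes.
Verdict: Invertible.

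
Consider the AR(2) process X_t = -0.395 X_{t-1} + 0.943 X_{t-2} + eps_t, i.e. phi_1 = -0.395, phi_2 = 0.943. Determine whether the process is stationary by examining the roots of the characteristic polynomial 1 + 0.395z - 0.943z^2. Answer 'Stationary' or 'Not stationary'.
\text{Not stationary}

The AR(p) characteristic polynomial is P(z) = 1 + 0.395z - 0.943z^2.
Stationarity requires all roots to lie outside the unit circle, i.e. |z| > 1 for every root.
Set 1 + (0.395) z + (-0.943) z^2 = 0, i.e. a z^2 + b z + c = 0 with a = -0.943, b = 0.395, c = 1.
Discriminant D = b^2 - 4ac = (0.395)^2 - 4*(-0.943)*1 = 0.156025 - (-3.772) = 3.928025.
D >= 0, so the roots are real: z = (-b +/- sqrt(D)) / (2a) = (-0.395 +/- 1.981925) / (-1.886).
  z_1 = (-0.395 + 1.981925) / (-1.886) = -0.8414,   |z_1| = 0.8414.
  z_2 = (-0.395 - 1.981925) / (-1.886) = 1.2603,   |z_2| = 1.2603.
Moduli of all roots: 0.8414, 1.2603.
All moduli strictly greater than 1? No.
Verdict: Not stationary.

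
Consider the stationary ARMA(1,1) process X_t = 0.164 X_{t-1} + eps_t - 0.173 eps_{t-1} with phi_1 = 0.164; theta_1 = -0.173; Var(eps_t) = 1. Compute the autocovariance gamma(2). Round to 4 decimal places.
\gamma(2) = -0.0015

Multiply the model equation by X_{t-k} and take expectations. With theta_0 = psi_0 = 1 and psi_j the MA(infinity) weights, this gives
  gamma(k) - sum_i phi_i gamma(k-i) = c_k,
  c_k = sigma^2 * sum_{j=k..q} theta_j psi_{j-k}   (c_k = 0 for k > q),
using gamma(-m) = gamma(m).
psi-weights needed (psi_j = theta_j + sum_i phi_i psi_{j-i}):
  psi_1 = theta_1 + phi_1 = -0.173 + (0.164) = -0.009
Right-hand sides:
  c_0 = sigma^2 (1 + theta_1 psi_1) = 1 * (1 + (-0.173)(-0.009)) = 1 * 1.001557 = 1.001557
  c_1 = sigma^2 theta_1 = 1 * (-0.173) = -0.173
  c_2 = 0
Equations for k = 0 and k = 1 (AR order 1):
  gamma(0) = phi_1 gamma(1) + c_0
  gamma(1) = phi_1 gamma(0) + c_1
Substituting the second into the first: gamma(0) (1 - phi_1^2) = c_0 + phi_1 c_1, so
  gamma(0) = (c_0 + phi_1 c_1) / (1 - phi_1^2) = (1.001557 + (0.164)(-0.173)) / (1 - (0.164)^2) = 0.973185 / 0.973104 = 1.000083.
  gamma(1) = phi_1 gamma(0) + c_1 = (0.164)(1.000083) + (-0.173) = -0.008986.
For k = 2 (> q): gamma(2) = phi_1 gamma(1) = (0.164)(-0.008986) = -0.001474.
Therefore gamma(2) = -0.0015 (to 4 decimal places).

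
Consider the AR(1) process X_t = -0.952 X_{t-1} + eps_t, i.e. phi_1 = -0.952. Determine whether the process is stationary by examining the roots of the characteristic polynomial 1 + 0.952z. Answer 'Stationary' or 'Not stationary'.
\text{Stationary}

The AR(p) characteristic polynomial is P(z) = 1 + 0.952z.
Stationarity requires all roots to lie outside the unit circle, i.e. |z| > 1 for every root.
This is linear in z: 1 + (0.952) z = 0  =>  z = -1/(0.952) = -1.05042,  |z| = 1.05042.
Moduli of all roots: 1.0504.
All moduli strictly greater than 1? Yes.
Verdict: Stationary.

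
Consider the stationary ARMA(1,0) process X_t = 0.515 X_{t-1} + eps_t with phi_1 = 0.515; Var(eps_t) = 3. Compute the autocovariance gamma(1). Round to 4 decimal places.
\gamma(1) = 2.1027

Multiply the model equation by X_{t-k} and take expectations. With theta_0 = psi_0 = 1 and psi_j the MA(infinity) weights, this gives
  gamma(k) - sum_i phi_i gamma(k-i) = c_k,
  c_k = sigma^2 * sum_{j=k..q} theta_j psi_{j-k}   (c_k = 0 for k > q),
using gamma(-m) = gamma(m).
Pure AR (q = 0): c_0 = sigma^2 = 3, c_k = 0 for k >= 1.
Equations for k = 0 and k = 1 (AR order 1):
  gamma(0) = phi_1 gamma(1) + c_0
  gamma(1) = phi_1 gamma(0) + c_1
Substituting the second into the first: gamma(0) (1 - phi_1^2) = c_0 + phi_1 c_1, so
  gamma(0) = c_0 / (1 - phi_1^2) = 3 / (1 - (0.515)^2) = 3 / 0.734775 = 4.082883.
  gamma(1) = phi_1 gamma(0) = (0.515)(4.082883) = 2.102684.
Therefore gamma(1) = 2.1027 (to 4 decimal places).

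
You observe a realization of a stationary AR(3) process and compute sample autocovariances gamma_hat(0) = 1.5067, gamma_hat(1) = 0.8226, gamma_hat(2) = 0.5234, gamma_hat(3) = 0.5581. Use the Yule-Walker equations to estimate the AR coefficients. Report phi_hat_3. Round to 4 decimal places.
\hat\phi_{3} = 0.2230

The Yule-Walker equations for an AR(p) process read, in matrix form,
  Gamma_p phi = r_p,   with   (Gamma_p)_{ij} = gamma(|i - j|),
                       (r_p)_i = gamma(i),   i,j = 1..p.
Substitute the sample gammas (Toeplitz matrix and right-hand side of size 3):
  Gamma_p = [[1.5067, 0.8226, 0.5234], [0.8226, 1.5067, 0.8226], [0.5234, 0.8226, 1.5067]]
  r_p     = [0.8226, 0.5234, 0.5581]
Written out (R1..R3):
  (R1) 1.5067 phi_1 + 0.8226 phi_2 + 0.5234 phi_3 = 0.8226
  (R2) 0.8226 phi_1 + 1.5067 phi_2 + 0.8226 phi_3 = 0.5234
  (R3) 0.5234 phi_1 + 0.8226 phi_2 + 1.5067 phi_3 = 0.5581
Gaussian elimination:
  R2 <- R2 - (0.8226/1.5067) R1 = R2 - (0.545961) R1:  1.057592 phi_2 + 0.536844 phi_3 = 0.074292
  R3 <- R3 - (0.5234/1.5067) R1 = R3 - (0.347382) R1:  0.536844 phi_2 + 1.32488 phi_3 = 0.272344
  R3 <- R3 - (0.536844/1.057592) R2 = R3 - (0.507609) R2:  1.052373 phi_3 = 0.234632
Back-substitution:
  phi_hat_3 = 0.234632 / 1.052373 = 0.222955
  phi_hat_2 = (0.074292 - (0.536844)(0.222955)) / 1.057592 = -0.042928
  phi_hat_1 = (0.8226 - (0.8226)(-0.042928) - (0.5234)(0.222955)) / 1.5067 = 0.491948
So phi_hat = [0.4919, -0.0429, 0.2230].
Therefore phi_hat_3 = 0.2230.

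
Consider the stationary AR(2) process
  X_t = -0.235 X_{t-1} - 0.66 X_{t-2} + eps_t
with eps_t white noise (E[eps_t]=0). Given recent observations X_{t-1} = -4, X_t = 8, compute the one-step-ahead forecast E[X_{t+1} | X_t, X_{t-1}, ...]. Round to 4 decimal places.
E[X_{t+1} \mid \mathcal F_t] = 0.7600

For an AR(p) model X_t = c + sum_i phi_i X_{t-i} + eps_t, the
one-step-ahead conditional mean is
  E[X_{t+1} | X_t, ...] = c + sum_i phi_i X_{t+1-i}.
Substitute known values:
  E[X_{t+1} | ...] = (-0.235) * (8) + (-0.66) * (-4)
                   = 0.7600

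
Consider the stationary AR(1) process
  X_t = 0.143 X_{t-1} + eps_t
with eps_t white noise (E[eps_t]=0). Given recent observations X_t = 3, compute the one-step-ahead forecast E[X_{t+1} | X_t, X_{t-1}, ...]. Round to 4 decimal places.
E[X_{t+1} \mid \mathcal F_t] = 0.4290

For an AR(p) model X_t = c + sum_i phi_i X_{t-i} + eps_t, the
one-step-ahead conditional mean is
  E[X_{t+1} | X_t, ...] = c + sum_i phi_i X_{t+1-i}.
Substitute known values:
  E[X_{t+1} | ...] = (0.143) * (3)
                   = 0.4290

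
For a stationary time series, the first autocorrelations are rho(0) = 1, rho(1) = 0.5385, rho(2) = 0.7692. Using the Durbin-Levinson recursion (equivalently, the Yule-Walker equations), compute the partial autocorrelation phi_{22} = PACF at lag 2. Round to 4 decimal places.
\phi_{22} = 0.6749

The PACF at lag k is phi_{kk}, the last component of the solution
to the Yule-Walker system G_k phi = r_k where
  (G_k)_{ij} = rho(|i - j|), (r_k)_i = rho(i), i,j = 1..k.
Equivalently, Durbin-Levinson gives phi_{kk} iteratively:
  phi_{11} = rho(1)
  phi_{kk} = [rho(k) - sum_{j=1..k-1} phi_{k-1,j} rho(k-j)]
            / [1 - sum_{j=1..k-1} phi_{k-1,j} rho(j)],
  phi_{k,j} = phi_{k-1,j} - phi_{kk} phi_{k-1,k-j},  j = 1..k-1.
Step k = 1:
  phi_11 = rho(1) = 0.5385.
Step k = 2:
  phi_22 = [rho(2) - phi_11 rho(1)] / [1 - phi_11 rho(1)] = [0.7692 - (0.5385)(0.5385)] / [1 - (0.5385)(0.5385)]
         = 0.47921775 / 0.71001775 = 0.6749.
Therefore phi_{22} = 0.6749.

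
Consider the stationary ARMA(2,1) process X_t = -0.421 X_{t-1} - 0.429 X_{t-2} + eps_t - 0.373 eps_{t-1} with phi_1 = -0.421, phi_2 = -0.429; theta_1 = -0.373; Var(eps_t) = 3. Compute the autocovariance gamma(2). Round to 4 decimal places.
\gamma(2) = -1.3388

Multiply the model equation by X_{t-k} and take expectations. With theta_0 = psi_0 = 1 and psi_j the MA(infinity) weights, this gives
  gamma(k) - sum_i phi_i gamma(k-i) = c_k,
  c_k = sigma^2 * sum_{j=k..q} theta_j psi_{j-k}   (c_k = 0 for k > q),
using gamma(-m) = gamma(m).
psi-weights needed (psi_j = theta_j + sum_i phi_i psi_{j-i}):
  psi_1 = theta_1 + phi_1 = -0.373 + (-0.421) = -0.794
Right-hand sides:
  c_0 = sigma^2 (1 + theta_1 psi_1) = 3 * (1 + (-0.373)(-0.794)) = 3 * 1.296162 = 3.888486
  c_1 = sigma^2 theta_1 = 3 * (-0.373) = -1.119
  c_2 = 0
Equations for k = 0, 1, 2 (AR order 2, c_2 = 0):
  (E0) gamma(0) = phi_1 gamma(1) + phi_2 gamma(2) + c_0
  (E1) gamma(1) = phi_1 gamma(0) + phi_2 gamma(1) + c_1
  (E2) gamma(2) = phi_1 gamma(1) + phi_2 gamma(0)
From (E1): gamma(1) = A gamma(0) + B with
  A = phi_1 / (1 - phi_2) = -0.421 / 1.429 = -0.294612,   B = c_1 / (1 - phi_2) = -1.119 / 1.429 = -0.783065.
Insert (E2) into (E0): gamma(0) (1 - phi_2^2) = phi_1 (1 + phi_2) gamma(1) + c_0.
  phi_1 (1 + phi_2) = (-0.421)(0.571) = -0.240391,   1 - phi_2^2 = 0.815959.
Replace gamma(1) by A gamma(0) + B and collect gamma(0):
  gamma(0) [0.815959 - (-0.240391)(-0.294612)] = (-0.240391)(-0.783065) + 3.888486
  gamma(0) * 0.745137 = 4.076728
  gamma(0) = 4.076728 / 0.745137 = 5.471112.
  gamma(1) = A gamma(0) + B = (-0.294612)(5.471112) + (-0.783065) = -2.394918.
  gamma(2) = phi_1 gamma(1) + phi_2 gamma(0) = (-0.421)(-2.394918) + (-0.429)(5.471112) = -1.338846.
Therefore gamma(2) = -1.3388 (to 4 decimal places).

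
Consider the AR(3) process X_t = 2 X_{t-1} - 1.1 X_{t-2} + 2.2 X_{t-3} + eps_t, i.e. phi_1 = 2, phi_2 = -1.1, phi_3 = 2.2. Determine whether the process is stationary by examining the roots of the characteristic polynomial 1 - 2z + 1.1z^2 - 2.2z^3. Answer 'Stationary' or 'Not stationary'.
\text{Not stationary}

The AR(p) characteristic polynomial is P(z) = 1 - 2z + 1.1z^2 - 2.2z^3.
Stationarity requires all roots to lie outside the unit circle, i.e. |z| > 1 for every root.
Degree 3: look for a simple real root z0 first, then factor out (1 - z/z0) and solve the remaining quadratic.
Testing z0 = 0.5: P(0.5) = 1 + (-2)(0.5) + (1.1)(0.5)^2 + (-2.2)(0.5)^3
  = 1 + (-1) + (0.275) + (-0.275) = 0.  So z_0 = 0.5 is a root, |z_0| = 0.5.
Divide out the factor (1 - 2 z) = (1 - z/z0) (since 1/z0 = 2):
  P(z) = (1 - 2 z)(1 + (0) z + (1.1) z^2)
  [check: z-coef 0 - (2) = -2; z^2-coef 1.1 - (2)(0) = 1.1; z^3-coef -(2)(1.1) = -2.2.]
Remaining roots from the quadratic factor 1 + (0) z + (1.1) z^2:
  Set 1 + (0) z + (1.1) z^2 = 0, i.e. a z^2 + b z + c = 0 with a = 1.1, b = 0, c = 1.
  Discriminant D = b^2 - 4ac = (0)^2 - 4*(1.1)*1 = 0 - (4.4) = -4.4.
  D < 0, so the roots are the complex-conjugate pair z = (-b +/- i sqrt(-D)) / (2a) = 0 +/- 0.9535i.
  For a conjugate pair |z|^2 = z * conj(z) = (product of roots) = c/a = 1/(1.1) = 0.909091, so |z| = sqrt(0.909091) = 0.9535 for both roots.
Moduli of all roots: 0.5000, 0.9535, 0.9535.
All moduli strictly greater than 1? No.
Verdict: Not stationary.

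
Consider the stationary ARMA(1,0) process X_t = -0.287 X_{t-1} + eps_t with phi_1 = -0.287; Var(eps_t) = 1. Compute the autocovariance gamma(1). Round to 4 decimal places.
\gamma(1) = -0.3128

Multiply the model equation by X_{t-k} and take expectations. With theta_0 = psi_0 = 1 and psi_j the MA(infinity) weights, this gives
  gamma(k) - sum_i phi_i gamma(k-i) = c_k,
  c_k = sigma^2 * sum_{j=k..q} theta_j psi_{j-k}   (c_k = 0 for k > q),
using gamma(-m) = gamma(m).
Pure AR (q = 0): c_0 = sigma^2 = 1, c_k = 0 for k >= 1.
Equations for k = 0 and k = 1 (AR order 1):
  gamma(0) = phi_1 gamma(1) + c_0
  gamma(1) = phi_1 gamma(0) + c_1
Substituting the second into the first: gamma(0) (1 - phi_1^2) = c_0 + phi_1 c_1, so
  gamma(0) = c_0 / (1 - phi_1^2) = 1 / (1 - (-0.287)^2) = 1 / 0.917631 = 1.089763.
  gamma(1) = phi_1 gamma(0) = (-0.287)(1.089763) = -0.312762.
Therefore gamma(1) = -0.3128 (to 4 decimal places).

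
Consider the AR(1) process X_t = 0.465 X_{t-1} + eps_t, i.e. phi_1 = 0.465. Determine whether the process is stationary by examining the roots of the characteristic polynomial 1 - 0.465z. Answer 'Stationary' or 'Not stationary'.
\text{Stationary}

The AR(p) characteristic polynomial is P(z) = 1 - 0.465z.
Stationarity requires all roots to lie outside the unit circle, i.e. |z| > 1 for every root.
This is linear in z: 1 + (-0.465) z = 0  =>  z = -1/(-0.465) = 2.150538,  |z| = 2.150538.
Moduli of all roots: 2.1505.
All moduli strictly greater than 1? Yes.
Verdict: Stationary.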